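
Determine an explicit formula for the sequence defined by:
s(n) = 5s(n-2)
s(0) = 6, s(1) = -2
Characteristic equation: x² - 5 = 0.
Discriminant Δ = (0)² + 4·(5) = 20.
Roots r₁,₂ = (0 ± √20)/2, so r₁ = \sqrt{5}, r₂ = - \sqrt{5}.
General solution: s(n) = A·r₁^n + B·r₂^n.
From the initial conditions, A + B = 6 and r₁A + r₂B = -2.
Since r₁ - r₂ = √20: A = (-2 - (6)r₂)/√20 = 3 - \frac{\sqrt{5}}{5}, and B = 6 - A = \frac{\sqrt{5}}{5} + 3.
So s(n) = \left(3 - \frac{\sqrt{5}}{5}\right)\left(\sqrt{5}\right)^n + \left(\frac{\sqrt{5}}{5} + 3\right)\left(- \sqrt{5}\right)^n.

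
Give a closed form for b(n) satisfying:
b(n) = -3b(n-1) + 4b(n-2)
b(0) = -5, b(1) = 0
Characteristic equation: x² + 3x - 4 = 0, which factors as (x - (1))(x - (-4)) = 0.
Roots r₁ = 1, r₂ = -4 (distinct).
General solution: b(n) = A·(1)^n + B·(-4)^n.
From b(0) = -5: A + B = -5.
From b(1) = 0: A - 4B = 0.
Solving: A = -4, B = -1.
So b(n) = - \left(-4\right)^{n} - 4.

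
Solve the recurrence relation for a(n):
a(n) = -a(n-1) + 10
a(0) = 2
First-order linear non-homogeneous.
Homogeneous solution: a_h(n) = A·(-1)^n.
Try constant particular solution a_p = K: K = -K + 10 ⇒ K = 5.
General: a(n) = A·(-1)^n + 5.
Apply a(0) = 2: A + 5 = 2 ⇒ A = -3.
So a(n) = 5 - 3 \left(-1\right)^{n}.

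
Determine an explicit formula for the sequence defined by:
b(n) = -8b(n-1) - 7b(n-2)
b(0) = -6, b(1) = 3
Characteristic equation: x² + 8x + 7 = 0, which factors as (x - (-1))(x - (-7)) = 0.
Roots r₁ = -1, r₂ = -7 (distinct).
General solution: b(n) = A·(-1)^n + B·(-7)^n.
From b(0) = -6: A + B = -6.
From b(1) = 3: -A - 7B = 3.
Solving: A = - \frac{13}{2}, B = \frac{1}{2}.
So b(n) = - \frac{13 \left(-1\right)^{n}}{2} + \frac{\left(-7\right)^{n}}{2}.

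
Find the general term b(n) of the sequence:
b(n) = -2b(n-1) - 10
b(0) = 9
First-order linear non-homogeneous.
Homogeneous solution: b_h(n) = A·(-2)^n.
Try constant particular solution b_p = K: K = -2K - 10 ⇒ K = - \frac{10}{3}.
General: b(n) = A·(-2)^n - \frac{10}{3}.
Apply b(0) = 9: A - \frac{10}{3} = 9 ⇒ A = \frac{37}{3}.
So b(n) = \frac{37 \left(-2\right)^{n}}{3} - \frac{10}{3}.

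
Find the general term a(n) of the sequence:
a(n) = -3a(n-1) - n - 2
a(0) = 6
First-order linear with linear forcing.
Homogeneous solution: a_h(n) = A·(-3)^n.
Try particular a_p(n) = pn + q. Substituting:
  pn + q = -3(p(n-1) + q) - n - 2.
Matching the n-coefficient: p = -3p - 1 ⇒ p = - \frac{1}{4}.
Matching constants: q = 3p - 3q - 2 ⇒ q = - \frac{11}{16}.
General: a(n) = A·(-3)^n - \frac{n}{4} - \frac{11}{16}.
Apply a(0) = 6: A - \frac{11}{16} = 6 ⇒ A = \frac{107}{16}.
So a(n) = \frac{107 \left(-3\right)^{n}}{16} - \frac{n}{4} - \frac{11}{16}.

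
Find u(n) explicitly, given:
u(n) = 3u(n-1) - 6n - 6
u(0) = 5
First-order linear with linear forcing.
Homogeneous solution: u_h(n) = A·(3)^n.
Try particular u_p(n) = pn + q. Substituting:
  pn + q = 3(p(n-1) + q) - 6n - 6.
Matching the n-coefficient: p = 3p - 6 ⇒ p = 3.
Matching constants: q = -3p + 3q - 6 ⇒ q = \frac{15}{2}.
General: u(n) = A·(3)^n + 3 n + \frac{15}{2}.
Apply u(0) = 5: A + \frac{15}{2} = 5 ⇒ A = - \frac{5}{2}.
So u(n) = - \frac{5 \cdot 3^{n}}{2} + 3 n + \frac{15}{2}.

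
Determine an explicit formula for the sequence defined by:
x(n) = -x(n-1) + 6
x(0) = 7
First-order linear non-homogeneous.
Homogeneous solution: x_h(n) = A·(-1)^n.
Try constant particular solution x_p = K: K = -K + 6 ⇒ K = 3.
General: x(n) = A·(-1)^n + 3.
Apply x(0) = 7: A + 3 = 7 ⇒ A = 4.
So x(n) = 4 \left(-1\right)^{n} + 3.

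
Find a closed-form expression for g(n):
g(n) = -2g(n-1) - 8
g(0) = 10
First-order linear non-homogeneous.
Homogeneous solution: g_h(n) = A·(-2)^n.
Try constant particular solution g_p = K: K = -2K - 8 ⇒ K = - \frac{8}{3}.
General: g(n) = A·(-2)^n - \frac{8}{3}.
Apply g(0) = 10: A - \frac{8}{3} = 10 ⇒ A = \frac{38}{3}.
So g(n) = \frac{38 \left(-2\right)^{n}}{3} - \frac{8}{3}.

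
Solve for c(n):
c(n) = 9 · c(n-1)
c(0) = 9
Pure geometric recurrence with ratio 9.
By induction c(n) = c(0) · (9)^n = 9 \cdot 9^{n}.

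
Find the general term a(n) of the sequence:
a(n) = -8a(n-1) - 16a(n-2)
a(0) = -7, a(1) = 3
Characteristic equation: x² + 8x + 16 = 0, which is (x - (-4))².
Repeated root r = -4.
General solution: a(n) = (A + Bn)·(-4)^n.
From a(0) = -7: A = -7.
From a(1) = 3: (A + B)·(-4) = 3 ⇒ B = \frac{25}{4}.
So a(n) = \left(\frac{25 n}{4} - 7\right) \cdot (-4)^n.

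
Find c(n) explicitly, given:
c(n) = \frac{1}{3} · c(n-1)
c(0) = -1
Pure geometric recurrence with ratio \frac{1}{3}.
By induction c(n) = c(0) · (\frac{1}{3})^n = - 3^{- n}.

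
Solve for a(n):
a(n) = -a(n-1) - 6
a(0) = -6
First-order linear non-homogeneous.
Homogeneous solution: a_h(n) = A·(-1)^n.
Try constant particular solution a_p = K: K = -K - 6 ⇒ K = -3.
General: a(n) = A·(-1)^n - 3.
Apply a(0) = -6: A - 3 = -6 ⇒ A = -3.
So a(n) = - 3 \left(-1\right)^{n} - 3.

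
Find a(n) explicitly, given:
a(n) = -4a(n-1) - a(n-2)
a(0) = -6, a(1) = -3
Characteristic equation: x² + 4x + 1 = 0.
Discriminant Δ = (-4)² + 4·(-1) = 12.
Roots r₁,₂ = (-4 ± √12)/2, so r₁ = -2 + \sqrt{3}, r₂ = -2 - \sqrt{3}.
General solution: a(n) = A·r₁^n + B·r₂^n.
From the initial conditions, A + B = -6 and r₁A + r₂B = -3.
Since r₁ - r₂ = √12: A = (-3 - (-6)r₂)/√12 = - \frac{5 \sqrt{3}}{2} - 3, and B = -6 - A = -3 + \frac{5 \sqrt{3}}{2}.
So a(n) = \left(- \frac{5 \sqrt{3}}{2} - 3\right)\left(-2 + \sqrt{3}\right)^n + \left(-3 + \frac{5 \sqrt{3}}{2}\right)\left(-2 - \sqrt{3}\right)^n.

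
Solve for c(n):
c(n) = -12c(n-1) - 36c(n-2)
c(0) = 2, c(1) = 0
Characteristic equation: x² + 12x + 36 = 0, which is (x - (-6))².
Repeated root r = -6.
General solution: c(n) = (A + Bn)·(-6)^n.
From c(0) = 2: A = 2.
From c(1) = 0: (A + B)·(-6) = 0 ⇒ B = -2.
So c(n) = \left(2 - 2 n\right) \cdot (-6)^n.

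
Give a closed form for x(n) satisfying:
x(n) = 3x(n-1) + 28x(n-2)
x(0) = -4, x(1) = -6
Characteristic equation: x² - 3x - 28 = 0, which factors as (x - (7))(x - (-4)) = 0.
Roots r₁ = 7, r₂ = -4 (distinct).
General solution: x(n) = A·(7)^n + B·(-4)^n.
From x(0) = -4: A + B = -4.
From x(1) = -6: 7A - 4B = -6.
Solving: A = -2, B = -2.
So x(n) = - 2 \left(-4\right)^{n} - 2 \cdot 7^{n}.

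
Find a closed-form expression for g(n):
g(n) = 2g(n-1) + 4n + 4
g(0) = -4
First-order linear with linear forcing.
Homogeneous solution: g_h(n) = A·(2)^n.
Try particular g_p(n) = pn + q. Substituting:
  pn + q = 2(p(n-1) + q) + 4n + 4.
Matching the n-coefficient: p = 2p + 4 ⇒ p = -4.
Matching constants: q = -2p + 2q + 4 ⇒ q = -12.
General: g(n) = A·(2)^n - 4 n - 12.
Apply g(0) = -4: A - 12 = -4 ⇒ A = 8.
So g(n) = 8 \cdot 2^{n} - 4 n - 12.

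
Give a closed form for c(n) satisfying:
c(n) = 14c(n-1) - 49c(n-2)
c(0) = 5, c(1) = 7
Characteristic equation: x² - 14x + 49 = 0, which is (x - (7))².
Repeated root r = 7.
General solution: c(n) = (A + Bn)·(7)^n.
From c(0) = 5: A = 5.
From c(1) = 7: (A + B)·(7) = 7 ⇒ B = -4.
So c(n) = \left(5 - 4 n\right) \cdot (7)^n.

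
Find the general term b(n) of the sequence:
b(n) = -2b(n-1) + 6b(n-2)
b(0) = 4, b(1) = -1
Characteristic equation: x² + 2x - 6 = 0.
Discriminant Δ = (-2)² + 4·(6) = 28.
Roots r₁,₂ = (-2 ± √28)/2, so r₁ = -1 + \sqrt{7}, r₂ = - \sqrt{7} - 1.
General solution: b(n) = A·r₁^n + B·r₂^n.
From the initial conditions, A + B = 4 and r₁A + r₂B = -1.
Since r₁ - r₂ = √28: A = (-1 - (4)r₂)/√28 = \frac{3 \sqrt{7}}{14} + 2, and B = 4 - A = 2 - \frac{3 \sqrt{7}}{14}.
So b(n) = \left(\frac{3 \sqrt{7}}{14} + 2\right)\left(-1 + \sqrt{7}\right)^n + \left(2 - \frac{3 \sqrt{7}}{14}\right)\left(- \sqrt{7} - 1\right)^n.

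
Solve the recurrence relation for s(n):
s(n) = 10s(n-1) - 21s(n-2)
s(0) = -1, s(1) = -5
Characteristic equation: x² - 10x + 21 = 0, which factors as (x - (3))(x - (7)) = 0.
Roots r₁ = 3, r₂ = 7 (distinct).
General solution: s(n) = A·(3)^n + B·(7)^n.
From s(0) = -1: A + B = -1.
From s(1) = -5: 3A + 7B = -5.
Solving: A = - \frac{1}{2}, B = - \frac{1}{2}.
So s(n) = - \frac{3^{n}}{2} - \frac{7^{n}}{2}.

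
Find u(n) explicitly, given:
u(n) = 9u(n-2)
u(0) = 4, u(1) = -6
Characteristic equation: x² - 9 = 0, which factors as (x - (3))(x - (-3)) = 0.
Roots r₁ = 3, r₂ = -3 (distinct).
General solution: u(n) = A·(3)^n + B·(-3)^n.
From u(0) = 4: A + B = 4.
From u(1) = -6: 3A - 3B = -6.
Solving: A = 1, B = 3.
So u(n) = 3 \left(-3\right)^{n} + 3^{n}.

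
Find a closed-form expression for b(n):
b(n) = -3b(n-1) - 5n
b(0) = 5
First-order linear with linear forcing.
Homogeneous solution: b_h(n) = A·(-3)^n.
Try particular b_p(n) = pn + q. Substituting:
  pn + q = -3(p(n-1) + q) - 5n.
Matching the n-coefficient: p = -3p - 5 ⇒ p = - \frac{5}{4}.
Matching constants: q = 3p - 3q ⇒ q = - \frac{15}{16}.
General: b(n) = A·(-3)^n - \frac{5 n}{4} - \frac{15}{16}.
Apply b(0) = 5: A - \frac{15}{16} = 5 ⇒ A = \frac{95}{16}.
So b(n) = \frac{95 \left(-3\right)^{n}}{16} - \frac{5 n}{4} - \frac{15}{16}.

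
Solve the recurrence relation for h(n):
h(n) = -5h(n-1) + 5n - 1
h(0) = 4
First-order linear with linear forcing.
Homogeneous solution: h_h(n) = A·(-5)^n.
Try particular h_p(n) = pn + q. Substituting:
  pn + q = -5(p(n-1) + q) + 5n - 1.
Matching the n-coefficient: p = -5p + 5 ⇒ p = \frac{5}{6}.
Matching constants: q = 5p - 5q - 1 ⇒ q = \frac{19}{36}.
General: h(n) = A·(-5)^n + \frac{5 n}{6} + \frac{19}{36}.
Apply h(0) = 4: A + \frac{19}{36} = 4 ⇒ A = \frac{125}{36}.
So h(n) = \frac{125 \left(-5\right)^{n}}{36} + \frac{5 n}{6} + \frac{19}{36}.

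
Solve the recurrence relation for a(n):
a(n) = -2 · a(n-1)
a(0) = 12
Pure geometric recurrence with ratio -2.
By induction a(n) = a(0) · (-2)^n = 12 \left(-2\right)^{n}.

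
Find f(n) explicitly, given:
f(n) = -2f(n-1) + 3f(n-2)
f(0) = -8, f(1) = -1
Characteristic equation: x² + 2x - 3 = 0, which factors as (x - (-3))(x - (1)) = 0.
Roots r₁ = -3, r₂ = 1 (distinct).
General solution: f(n) = A·(-3)^n + B·(1)^n.
From f(0) = -8: A + B = -8.
From f(1) = -1: -3A + B = -1.
Solving: A = - \frac{7}{4}, B = - \frac{25}{4}.
So f(n) = - \frac{7 \left(-3\right)^{n}}{4} - \frac{25}{4}.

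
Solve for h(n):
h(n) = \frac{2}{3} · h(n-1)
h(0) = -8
Pure geometric recurrence with ratio \frac{2}{3}.
By induction h(n) = h(0) · (\frac{2}{3})^n = - 8 \left(\frac{2}{3}\right)^{n}.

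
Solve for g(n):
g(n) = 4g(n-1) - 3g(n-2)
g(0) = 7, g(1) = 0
Characteristic equation: x² - 4x + 3 = 0, which factors as (x - (1))(x - (3)) = 0.
Roots r₁ = 1, r₂ = 3 (distinct).
General solution: g(n) = A·(1)^n + B·(3)^n.
From g(0) = 7: A + B = 7.
From g(1) = 0: A + 3B = 0.
Solving: A = \frac{21}{2}, B = - \frac{7}{2}.
So g(n) = \frac{21}{2} - \frac{7 \cdot 3^{n}}{2}.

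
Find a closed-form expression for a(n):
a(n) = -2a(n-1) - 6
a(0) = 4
First-order linear non-homogeneous.
Homogeneous solution: a_h(n) = A·(-2)^n.
Try constant particular solution a_p = K: K = -2K - 6 ⇒ K = -2.
General: a(n) = A·(-2)^n - 2.
Apply a(0) = 4: A - 2 = 4 ⇒ A = 6.
So a(n) = 6 \left(-2\right)^{n} - 2.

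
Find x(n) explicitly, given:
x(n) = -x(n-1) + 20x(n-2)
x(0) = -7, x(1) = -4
Characteristic equation: x² + x - 20 = 0, which factors as (x - (-5))(x - (4)) = 0.
Roots r₁ = -5, r₂ = 4 (distinct).
General solution: x(n) = A·(-5)^n + B·(4)^n.
From x(0) = -7: A + B = -7.
From x(1) = -4: -5A + 4B = -4.
Solving: A = - \frac{8}{3}, B = - \frac{13}{3}.
So x(n) = - \frac{8 \left(-5\right)^{n}}{3} - \frac{13 \cdot 4^{n}}{3}.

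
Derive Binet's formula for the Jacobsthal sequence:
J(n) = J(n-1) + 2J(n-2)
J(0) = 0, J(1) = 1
This is the Jacobsthal sequence.
Characteristic equation: x² - x - 2 = 0; roots r₁ = 2, r₂ = -1.
General: J(n) = A·r₁^n + B·r₂^n. Solving with J(0)=0, J(1)=1 gives A = \frac{1}{3}, B = - \frac{1}{3}.
So J(n) = - \frac{\left(-1\right)^{n}}{3} + \frac{2^{n}}{3}.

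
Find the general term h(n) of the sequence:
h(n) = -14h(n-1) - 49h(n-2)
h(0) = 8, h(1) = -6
Characteristic equation: x² + 14x + 49 = 0, which is (x - (-7))².
Repeated root r = -7.
General solution: h(n) = (A + Bn)·(-7)^n.
From h(0) = 8: A = 8.
From h(1) = -6: (A + B)·(-7) = -6 ⇒ B = - \frac{50}{7}.
So h(n) = \left(8 - \frac{50 n}{7}\right) \cdot (-7)^n.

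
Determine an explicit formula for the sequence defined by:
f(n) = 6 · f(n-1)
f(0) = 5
Pure geometric recurrence with ratio 6.
By induction f(n) = f(0) · (6)^n = 5 \cdot 6^{n}.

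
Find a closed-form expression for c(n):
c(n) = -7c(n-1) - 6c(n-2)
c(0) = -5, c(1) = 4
Characteristic equation: x² + 7x + 6 = 0, which factors as (x - (-6))(x - (-1)) = 0.
Roots r₁ = -6, r₂ = -1 (distinct).
General solution: c(n) = A·(-6)^n + B·(-1)^n.
From c(0) = -5: A + B = -5.
From c(1) = 4: -6A - B = 4.
Solving: A = \frac{1}{5}, B = - \frac{26}{5}.
So c(n) = - \frac{26 \left(-1\right)^{n}}{5} + \frac{\left(-6\right)^{n}}{5}.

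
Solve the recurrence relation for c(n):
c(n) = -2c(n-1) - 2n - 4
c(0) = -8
First-order linear with linear forcing.
Homogeneous solution: c_h(n) = A·(-2)^n.
Try particular c_p(n) = pn + q. Substituting:
  pn + q = -2(p(n-1) + q) - 2n - 4.
Matching the n-coefficient: p = -2p - 2 ⇒ p = - \frac{2}{3}.
Matching constants: q = 2p - 2q - 4 ⇒ q = - \frac{16}{9}.
General: c(n) = A·(-2)^n - \frac{2 n}{3} - \frac{16}{9}.
Apply c(0) = -8: A - \frac{16}{9} = -8 ⇒ A = - \frac{56}{9}.
So c(n) = - \frac{56 \left(-2\right)^{n}}{9} - \frac{2 n}{3} - \frac{16}{9}.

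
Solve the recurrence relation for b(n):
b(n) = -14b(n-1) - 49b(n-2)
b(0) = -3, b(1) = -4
Characteristic equation: x² + 14x + 49 = 0, which is (x - (-7))².
Repeated root r = -7.
General solution: b(n) = (A + Bn)·(-7)^n.
From b(0) = -3: A = -3.
From b(1) = -4: (A + B)·(-7) = -4 ⇒ B = \frac{25}{7}.
So b(n) = \left(\frac{25 n}{7} - 3\right) \cdot (-7)^n.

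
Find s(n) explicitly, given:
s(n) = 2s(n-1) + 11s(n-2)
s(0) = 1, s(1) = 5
Characteristic equation: x² - 2x - 11 = 0.
Discriminant Δ = (2)² + 4·(11) = 48.
Roots r₁,₂ = (2 ± √48)/2, so r₁ = 1 + 2 \sqrt{3}, r₂ = 1 - 2 \sqrt{3}.
General solution: s(n) = A·r₁^n + B·r₂^n.
From the initial conditions, A + B = 1 and r₁A + r₂B = 5.
Since r₁ - r₂ = √48: A = (5 - (1)r₂)/√48 = \frac{1}{2} + \frac{\sqrt{3}}{3}, and B = 1 - A = \frac{1}{2} - \frac{\sqrt{3}}{3}.
So s(n) = \left(\frac{1}{2} + \frac{\sqrt{3}}{3}\right)\left(1 + 2 \sqrt{3}\right)^n + \left(\frac{1}{2} - \frac{\sqrt{3}}{3}\right)\left(1 - 2 \sqrt{3}\right)^n.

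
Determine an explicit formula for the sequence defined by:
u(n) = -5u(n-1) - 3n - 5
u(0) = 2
First-order linear with linear forcing.
Homogeneous solution: u_h(n) = A·(-5)^n.
Try particular u_p(n) = pn + q. Substituting:
  pn + q = -5(p(n-1) + q) - 3n - 5.
Matching the n-coefficient: p = -5p - 3 ⇒ p = - \frac{1}{2}.
Matching constants: q = 5p - 5q - 5 ⇒ q = - \frac{5}{4}.
General: u(n) = A·(-5)^n - \frac{n}{2} - \frac{5}{4}.
Apply u(0) = 2: A - \frac{5}{4} = 2 ⇒ A = \frac{13}{4}.
So u(n) = \frac{13 \left(-5\right)^{n}}{4} - \frac{n}{2} - \frac{5}{4}.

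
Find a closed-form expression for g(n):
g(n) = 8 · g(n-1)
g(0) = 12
Pure geometric recurrence with ratio 8.
By induction g(n) = g(0) · (8)^n = 12 \cdot 8^{n}.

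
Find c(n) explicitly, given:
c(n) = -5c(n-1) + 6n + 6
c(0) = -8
First-order linear with linear forcing.
Homogeneous solution: c_h(n) = A·(-5)^n.
Try particular c_p(n) = pn + q. Substituting:
  pn + q = -5(p(n-1) + q) + 6n + 6.
Matching the n-coefficient: p = -5p + 6 ⇒ p = 1.
Matching constants: q = 5p - 5q + 6 ⇒ q = \frac{11}{6}.
General: c(n) = A·(-5)^n + n + \frac{11}{6}.
Apply c(0) = -8: A + \frac{11}{6} = -8 ⇒ A = - \frac{59}{6}.
So c(n) = - \frac{59 \left(-5\right)^{n}}{6} + n + \frac{11}{6}.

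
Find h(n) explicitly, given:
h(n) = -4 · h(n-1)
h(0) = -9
Pure geometric recurrence with ratio -4.
By induction h(n) = h(0) · (-4)^n = - 9 \left(-4\right)^{n}.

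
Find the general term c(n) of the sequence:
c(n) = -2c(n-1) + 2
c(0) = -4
First-order linear non-homogeneous.
Homogeneous solution: c_h(n) = A·(-2)^n.
Try constant particular solution c_p = K: K = -2K + 2 ⇒ K = \frac{2}{3}.
General: c(n) = A·(-2)^n + \frac{2}{3}.
Apply c(0) = -4: A + \frac{2}{3} = -4 ⇒ A = - \frac{14}{3}.
So c(n) = \frac{2}{3} - \frac{14 \left(-2\right)^{n}}{3}.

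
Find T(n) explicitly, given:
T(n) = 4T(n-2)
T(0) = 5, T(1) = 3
Characteristic equation: x² - 4 = 0, which factors as (x - (2))(x - (-2)) = 0.
Roots r₁ = 2, r₂ = -2 (distinct).
General solution: T(n) = A·(2)^n + B·(-2)^n.
From T(0) = 5: A + B = 5.
From T(1) = 3: 2A - 2B = 3.
Solving: A = \frac{13}{4}, B = \frac{7}{4}.
So T(n) = \frac{7 \left(-2\right)^{n}}{4} + \frac{13 \cdot 2^{n}}{4}.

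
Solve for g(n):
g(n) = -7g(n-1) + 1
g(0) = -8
First-order linear non-homogeneous.
Homogeneous solution: g_h(n) = A·(-7)^n.
Try constant particular solution g_p = K: K = -7K + 1 ⇒ K = \frac{1}{8}.
General: g(n) = A·(-7)^n + \frac{1}{8}.
Apply g(0) = -8: A + \frac{1}{8} = -8 ⇒ A = - \frac{65}{8}.
So g(n) = \frac{1}{8} - \frac{65 \left(-7\right)^{n}}{8}.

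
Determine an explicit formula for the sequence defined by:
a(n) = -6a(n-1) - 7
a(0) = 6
First-order linear non-homogeneous.
Homogeneous solution: a_h(n) = A·(-6)^n.
Try constant particular solution a_p = K: K = -6K - 7 ⇒ K = -1.
General: a(n) = A·(-6)^n - 1.
Apply a(0) = 6: A - 1 = 6 ⇒ A = 7.
So a(n) = 7 \left(-6\right)^{n} - 1.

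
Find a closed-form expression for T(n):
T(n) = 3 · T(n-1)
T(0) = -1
Pure geometric recurrence with ratio 3.
By induction T(n) = T(0) · (3)^n = - 3^{n}.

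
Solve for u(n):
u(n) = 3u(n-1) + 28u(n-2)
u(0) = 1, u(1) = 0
Characteristic equation: x² - 3x - 28 = 0, which factors as (x - (7))(x - (-4)) = 0.
Roots r₁ = 7, r₂ = -4 (distinct).
General solution: u(n) = A·(7)^n + B·(-4)^n.
From u(0) = 1: A + B = 1.
From u(1) = 0: 7A - 4B = 0.
Solving: A = \frac{4}{11}, B = \frac{7}{11}.
So u(n) = \frac{7 \left(-4\right)^{n}}{11} + \frac{4 \cdot 7^{n}}{11}.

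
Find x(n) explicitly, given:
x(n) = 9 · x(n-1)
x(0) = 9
Pure geometric recurrence with ratio 9.
By induction x(n) = x(0) · (9)^n = 9 \cdot 9^{n}.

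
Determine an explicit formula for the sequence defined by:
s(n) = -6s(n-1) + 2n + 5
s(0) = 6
First-order linear with linear forcing.
Homogeneous solution: s_h(n) = A·(-6)^n.
Try particular s_p(n) = pn + q. Substituting:
  pn + q = -6(p(n-1) + q) + 2n + 5.
Matching the n-coefficient: p = -6p + 2 ⇒ p = \frac{2}{7}.
Matching constants: q = 6p - 6q + 5 ⇒ q = \frac{47}{49}.
General: s(n) = A·(-6)^n + \frac{2 n}{7} + \frac{47}{49}.
Apply s(0) = 6: A + \frac{47}{49} = 6 ⇒ A = \frac{247}{49}.
So s(n) = \frac{247 \left(-6\right)^{n}}{49} + \frac{2 n}{7} + \frac{47}{49}.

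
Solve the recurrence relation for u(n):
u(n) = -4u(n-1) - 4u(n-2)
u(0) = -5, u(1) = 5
Characteristic equation: x² + 4x + 4 = 0, which is (x - (-2))².
Repeated root r = -2.
General solution: u(n) = (A + Bn)·(-2)^n.
From u(0) = -5: A = -5.
From u(1) = 5: (A + B)·(-2) = 5 ⇒ B = \frac{5}{2}.
So u(n) = \left(\frac{5 n}{2} - 5\right) \cdot (-2)^n.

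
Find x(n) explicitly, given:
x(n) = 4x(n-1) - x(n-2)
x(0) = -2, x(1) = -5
Characteristic equation: x² - 4x + 1 = 0.
Discriminant Δ = (4)² + 4·(-1) = 12.
Roots r₁,₂ = (4 ± √12)/2, so r₁ = \sqrt{3} + 2, r₂ = 2 - \sqrt{3}.
General solution: x(n) = A·r₁^n + B·r₂^n.
From the initial conditions, A + B = -2 and r₁A + r₂B = -5.
Since r₁ - r₂ = √12: A = (-5 - (-2)r₂)/√12 = -1 - \frac{\sqrt{3}}{6}, and B = -2 - A = -1 + \frac{\sqrt{3}}{6}.
So x(n) = \left(-1 - \frac{\sqrt{3}}{6}\right)\left(\sqrt{3} + 2\right)^n + \left(-1 + \frac{\sqrt{3}}{6}\right)\left(2 - \sqrt{3}\right)^n.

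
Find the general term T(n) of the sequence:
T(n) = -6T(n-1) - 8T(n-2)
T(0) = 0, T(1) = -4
Characteristic equation: x² + 6x + 8 = 0, which factors as (x - (-4))(x - (-2)) = 0.
Roots r₁ = -4, r₂ = -2 (distinct).
General solution: T(n) = A·(-4)^n + B·(-2)^n.
From T(0) = 0: A + B = 0.
From T(1) = -4: -4A - 2B = -4.
Solving: A = 2, B = -2.
So T(n) = - 2 \left(-2\right)^{n} + 2 \left(-4\right)^{n}.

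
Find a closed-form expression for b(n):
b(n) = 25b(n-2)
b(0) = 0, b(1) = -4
Characteristic equation: x² - 25 = 0, which factors as (x - (-5))(x - (5)) = 0.
Roots r₁ = -5, r₂ = 5 (distinct).
General solution: b(n) = A·(-5)^n + B·(5)^n.
From b(0) = 0: A + B = 0.
From b(1) = -4: -5A + 5B = -4.
Solving: A = \frac{2}{5}, B = - \frac{2}{5}.
So b(n) = \frac{2 \left(-5\right)^{n}}{5} - \frac{2 \cdot 5^{n}}{5}.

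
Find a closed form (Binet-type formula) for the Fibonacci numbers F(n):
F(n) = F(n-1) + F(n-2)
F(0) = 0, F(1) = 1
This is the Fibonacci sequence.
Characteristic equation: x² - x - 1 = 0; roots r₁ = \frac{1}{2} + \frac{\sqrt{5}}{2}, r₂ = \frac{1}{2} - \frac{\sqrt{5}}{2}.
General: F(n) = A·r₁^n + B·r₂^n. Solving with F(0)=0, F(1)=1 gives A = \frac{\sqrt{5}}{5}, B = - \frac{\sqrt{5}}{5}.
So F(n) = \frac{2^{- n} \sqrt{5} \left(- \left(1 - \sqrt{5}\right)^{n} + \left(1 + \sqrt{5}\right)^{n}\right)}{5}.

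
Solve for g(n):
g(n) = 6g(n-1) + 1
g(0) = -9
First-order linear non-homogeneous.
Homogeneous solution: g_h(n) = A·(6)^n.
Try constant particular solution g_p = K: K = 6K + 1 ⇒ K = - \frac{1}{5}.
General: g(n) = A·(6)^n - \frac{1}{5}.
Apply g(0) = -9: A - \frac{1}{5} = -9 ⇒ A = - \frac{44}{5}.
So g(n) = - \frac{44 \cdot 6^{n}}{5} - \frac{1}{5}.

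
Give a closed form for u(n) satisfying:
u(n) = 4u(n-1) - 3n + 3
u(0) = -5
First-order linear with linear forcing.
Homogeneous solution: u_h(n) = A·(4)^n.
Try particular u_p(n) = pn + q. Substituting:
  pn + q = 4(p(n-1) + q) - 3n + 3.
Matching the n-coefficient: p = 4p - 3 ⇒ p = 1.
Matching constants: q = -4p + 4q + 3 ⇒ q = \frac{1}{3}.
General: u(n) = A·(4)^n + n + \frac{1}{3}.
Apply u(0) = -5: A + \frac{1}{3} = -5 ⇒ A = - \frac{16}{3}.
So u(n) = - \frac{16 \cdot 4^{n}}{3} + n + \frac{1}{3}.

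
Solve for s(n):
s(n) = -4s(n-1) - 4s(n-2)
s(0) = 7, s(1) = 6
Characteristic equation: x² + 4x + 4 = 0, which is (x - (-2))².
Repeated root r = -2.
General solution: s(n) = (A + Bn)·(-2)^n.
From s(0) = 7: A = 7.
From s(1) = 6: (A + B)·(-2) = 6 ⇒ B = -10.
So s(n) = \left(7 - 10 n\right) \cdot (-2)^n.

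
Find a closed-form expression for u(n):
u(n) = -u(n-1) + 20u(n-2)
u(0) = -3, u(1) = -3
Characteristic equation: x² + x - 20 = 0, which factors as (x - (-5))(x - (4)) = 0.
Roots r₁ = -5, r₂ = 4 (distinct).
General solution: u(n) = A·(-5)^n + B·(4)^n.
From u(0) = -3: A + B = -3.
From u(1) = -3: -5A + 4B = -3.
Solving: A = -1, B = -2.
So u(n) = - \left(-5\right)^{n} - 2 \cdot 4^{n}.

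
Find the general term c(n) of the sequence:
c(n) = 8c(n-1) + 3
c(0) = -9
First-order linear non-homogeneous.
Homogeneous solution: c_h(n) = A·(8)^n.
Try constant particular solution c_p = K: K = 8K + 3 ⇒ K = - \frac{3}{7}.
General: c(n) = A·(8)^n - \frac{3}{7}.
Apply c(0) = -9: A - \frac{3}{7} = -9 ⇒ A = - \frac{60}{7}.
So c(n) = - \frac{60 \cdot 8^{n}}{7} - \frac{3}{7}.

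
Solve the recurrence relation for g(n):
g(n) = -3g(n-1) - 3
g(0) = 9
First-order linear non-homogeneous.
Homogeneous solution: g_h(n) = A·(-3)^n.
Try constant particular solution g_p = K: K = -3K - 3 ⇒ K = - \frac{3}{4}.
General: g(n) = A·(-3)^n - \frac{3}{4}.
Apply g(0) = 9: A - \frac{3}{4} = 9 ⇒ A = \frac{39}{4}.
So g(n) = \frac{39 \left(-3\right)^{n}}{4} - \frac{3}{4}.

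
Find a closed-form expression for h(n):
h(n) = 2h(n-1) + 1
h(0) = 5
First-order linear non-homogeneous.
Homogeneous solution: h_h(n) = A·(2)^n.
Try constant particular solution h_p = K: K = 2K + 1 ⇒ K = -1.
General: h(n) = A·(2)^n - 1.
Apply h(0) = 5: A - 1 = 5 ⇒ A = 6.
So h(n) = 6 \cdot 2^{n} - 1.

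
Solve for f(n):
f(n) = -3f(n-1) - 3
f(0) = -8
First-order linear non-homogeneous.
Homogeneous solution: f_h(n) = A·(-3)^n.
Try constant particular solution f_p = K: K = -3K - 3 ⇒ K = - \frac{3}{4}.
General: f(n) = A·(-3)^n - \frac{3}{4}.
Apply f(0) = -8: A - \frac{3}{4} = -8 ⇒ A = - \frac{29}{4}.
So f(n) = - \frac{29 \left(-3\right)^{n}}{4} - \frac{3}{4}.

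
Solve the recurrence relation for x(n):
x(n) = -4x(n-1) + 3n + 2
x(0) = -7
First-order linear with linear forcing.
Homogeneous solution: x_h(n) = A·(-4)^n.
Try particular x_p(n) = pn + q. Substituting:
  pn + q = -4(p(n-1) + q) + 3n + 2.
Matching the n-coefficient: p = -4p + 3 ⇒ p = \frac{3}{5}.
Matching constants: q = 4p - 4q + 2 ⇒ q = \frac{22}{25}.
General: x(n) = A·(-4)^n + \frac{3 n}{5} + \frac{22}{25}.
Apply x(0) = -7: A + \frac{22}{25} = -7 ⇒ A = - \frac{197}{25}.
So x(n) = - \frac{197 \left(-4\right)^{n}}{25} + \frac{3 n}{5} + \frac{22}{25}.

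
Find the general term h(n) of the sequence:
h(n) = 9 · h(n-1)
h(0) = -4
Pure geometric recurrence with ratio 9.
By induction h(n) = h(0) · (9)^n = - 4 \cdot 9^{n}.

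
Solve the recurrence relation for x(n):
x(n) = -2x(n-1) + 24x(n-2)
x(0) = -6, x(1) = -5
Characteristic equation: x² + 2x - 24 = 0, which factors as (x - (4))(x - (-6)) = 0.
Roots r₁ = 4, r₂ = -6 (distinct).
General solution: x(n) = A·(4)^n + B·(-6)^n.
From x(0) = -6: A + B = -6.
From x(1) = -5: 4A - 6B = -5.
Solving: A = - \frac{41}{10}, B = - \frac{19}{10}.
So x(n) = - \frac{19 \left(-6\right)^{n}}{10} - \frac{41 \cdot 4^{n}}{10}.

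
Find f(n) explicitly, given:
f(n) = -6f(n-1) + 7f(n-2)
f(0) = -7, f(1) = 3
Characteristic equation: x² + 6x - 7 = 0, which factors as (x - (1))(x - (-7)) = 0.
Roots r₁ = 1, r₂ = -7 (distinct).
General solution: f(n) = A·(1)^n + B·(-7)^n.
From f(0) = -7: A + B = -7.
From f(1) = 3: A - 7B = 3.
Solving: A = - \frac{23}{4}, B = - \frac{5}{4}.
So f(n) = - \frac{5 \left(-7\right)^{n}}{4} - \frac{23}{4}.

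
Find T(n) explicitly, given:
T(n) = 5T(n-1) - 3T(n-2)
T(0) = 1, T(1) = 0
Characteristic equation: x² - 5x + 3 = 0.
Discriminant Δ = (5)² + 4·(-3) = 13.
Roots r₁,₂ = (5 ± √13)/2, so r₁ = \frac{\sqrt{13}}{2} + \frac{5}{2}, r₂ = \frac{5}{2} - \frac{\sqrt{13}}{2}.
General solution: T(n) = A·r₁^n + B·r₂^n.
From the initial conditions, A + B = 1 and r₁A + r₂B = 0.
Since r₁ - r₂ = √13: A = (0 - (1)r₂)/√13 = \frac{1}{2} - \frac{5 \sqrt{13}}{26}, and B = 1 - A = \frac{1}{2} + \frac{5 \sqrt{13}}{26}.
So T(n) = \left(\frac{1}{2} - \frac{5 \sqrt{13}}{26}\right)\left(\frac{\sqrt{13}}{2} + \frac{5}{2}\right)^n + \left(\frac{1}{2} + \frac{5 \sqrt{13}}{26}\right)\left(\frac{5}{2} - \frac{\sqrt{13}}{2}\right)^n.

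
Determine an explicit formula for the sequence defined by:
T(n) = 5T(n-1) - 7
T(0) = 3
First-order linear non-homogeneous.
Homogeneous solution: T_h(n) = A·(5)^n.
Try constant particular solution T_p = K: K = 5K - 7 ⇒ K = \frac{7}{4}.
General: T(n) = A·(5)^n + \frac{7}{4}.
Apply T(0) = 3: A + \frac{7}{4} = 3 ⇒ A = \frac{5}{4}.
So T(n) = \frac{5 \cdot 5^{n}}{4} + \frac{7}{4}.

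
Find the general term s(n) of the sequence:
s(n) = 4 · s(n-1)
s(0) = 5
Pure geometric recurrence with ratio 4.
By induction s(n) = s(0) · (4)^n = 5 \cdot 4^{n}.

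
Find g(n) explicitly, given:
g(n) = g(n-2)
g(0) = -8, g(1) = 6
Characteristic equation: x² - 1 = 0, which factors as (x - (1))(x - (-1)) = 0.
Roots r₁ = 1, r₂ = -1 (distinct).
General solution: g(n) = A·(1)^n + B·(-1)^n.
From g(0) = -8: A + B = -8.
From g(1) = 6: A - B = 6.
Solving: A = -1, B = -7.
So g(n) = - 7 \left(-1\right)^{n} - 1.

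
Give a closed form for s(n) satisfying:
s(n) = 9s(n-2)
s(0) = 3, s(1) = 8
Characteristic equation: x² - 9 = 0, which factors as (x - (-3))(x - (3)) = 0.
Roots r₁ = -3, r₂ = 3 (distinct).
General solution: s(n) = A·(-3)^n + B·(3)^n.
From s(0) = 3: A + B = 3.
From s(1) = 8: -3A + 3B = 8.
Solving: A = \frac{1}{6}, B = \frac{17}{6}.
So s(n) = \frac{\left(-3\right)^{n}}{6} + \frac{17 \cdot 3^{n}}{6}.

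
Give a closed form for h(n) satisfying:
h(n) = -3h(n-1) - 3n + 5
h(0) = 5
First-order linear with linear forcing.
Homogeneous solution: h_h(n) = A·(-3)^n.
Try particular h_p(n) = pn + q. Substituting:
  pn + q = -3(p(n-1) + q) - 3n + 5.
Matching the n-coefficient: p = -3p - 3 ⇒ p = - \frac{3}{4}.
Matching constants: q = 3p - 3q + 5 ⇒ q = \frac{11}{16}.
General: h(n) = A·(-3)^n - \frac{3 n}{4} + \frac{11}{16}.
Apply h(0) = 5: A + \frac{11}{16} = 5 ⇒ A = \frac{69}{16}.
So h(n) = \frac{69 \left(-3\right)^{n}}{16} - \frac{3 n}{4} + \frac{11}{16}.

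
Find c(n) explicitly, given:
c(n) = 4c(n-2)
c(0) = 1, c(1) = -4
Characteristic equation: x² - 4 = 0, which factors as (x - (-2))(x - (2)) = 0.
Roots r₁ = -2, r₂ = 2 (distinct).
General solution: c(n) = A·(-2)^n + B·(2)^n.
From c(0) = 1: A + B = 1.
From c(1) = -4: -2A + 2B = -4.
Solving: A = \frac{3}{2}, B = - \frac{1}{2}.
So c(n) = \frac{3 \left(-2\right)^{n}}{2} - \frac{2^{n}}{2}.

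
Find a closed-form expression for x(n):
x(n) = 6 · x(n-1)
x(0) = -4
Pure geometric recurrence with ratio 6.
By induction x(n) = x(0) · (6)^n = - 4 \cdot 6^{n}.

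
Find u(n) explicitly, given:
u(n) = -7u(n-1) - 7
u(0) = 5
First-order linear non-homogeneous.
Homogeneous solution: u_h(n) = A·(-7)^n.
Try constant particular solution u_p = K: K = -7K - 7 ⇒ K = - \frac{7}{8}.
General: u(n) = A·(-7)^n - \frac{7}{8}.
Apply u(0) = 5: A - \frac{7}{8} = 5 ⇒ A = \frac{47}{8}.
So u(n) = \frac{47 \left(-7\right)^{n}}{8} - \frac{7}{8}.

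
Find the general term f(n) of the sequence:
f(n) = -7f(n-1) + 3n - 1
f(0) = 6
First-order linear with linear forcing.
Homogeneous solution: f_h(n) = A·(-7)^n.
Try particular f_p(n) = pn + q. Substituting:
  pn + q = -7(p(n-1) + q) + 3n - 1.
Matching the n-coefficient: p = -7p + 3 ⇒ p = \frac{3}{8}.
Matching constants: q = 7p - 7q - 1 ⇒ q = \frac{13}{64}.
General: f(n) = A·(-7)^n + \frac{3 n}{8} + \frac{13}{64}.
Apply f(0) = 6: A + \frac{13}{64} = 6 ⇒ A = \frac{371}{64}.
So f(n) = \frac{371 \left(-7\right)^{n}}{64} + \frac{3 n}{8} + \frac{13}{64}.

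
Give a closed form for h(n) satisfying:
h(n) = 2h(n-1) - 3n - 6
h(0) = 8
First-order linear with linear forcing.
Homogeneous solution: h_h(n) = A·(2)^n.
Try particular h_p(n) = pn + q. Substituting:
  pn + q = 2(p(n-1) + q) - 3n - 6.
Matching the n-coefficient: p = 2p - 3 ⇒ p = 3.
Matching constants: q = -2p + 2q - 6 ⇒ q = 12.
General: h(n) = A·(2)^n + 3 n + 12.
Apply h(0) = 8: A + 12 = 8 ⇒ A = -4.
So h(n) = - 4 \cdot 2^{n} + 3 n + 12.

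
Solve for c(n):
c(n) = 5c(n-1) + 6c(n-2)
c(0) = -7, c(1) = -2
Characteristic equation: x² - 5x - 6 = 0, which factors as (x - (-1))(x - (6)) = 0.
Roots r₁ = -1, r₂ = 6 (distinct).
General solution: c(n) = A·(-1)^n + B·(6)^n.
From c(0) = -7: A + B = -7.
From c(1) = -2: -A + 6B = -2.
Solving: A = - \frac{40}{7}, B = - \frac{9}{7}.
So c(n) = - \frac{40 \left(-1\right)^{n}}{7} - \frac{9 \cdot 6^{n}}{7}.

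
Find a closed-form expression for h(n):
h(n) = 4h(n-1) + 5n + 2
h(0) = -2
First-order linear with linear forcing.
Homogeneous solution: h_h(n) = A·(4)^n.
Try particular h_p(n) = pn + q. Substituting:
  pn + q = 4(p(n-1) + q) + 5n + 2.
Matching the n-coefficient: p = 4p + 5 ⇒ p = - \frac{5}{3}.
Matching constants: q = -4p + 4q + 2 ⇒ q = - \frac{26}{9}.
General: h(n) = A·(4)^n - \frac{5 n}{3} - \frac{26}{9}.
Apply h(0) = -2: A - \frac{26}{9} = -2 ⇒ A = \frac{8}{9}.
So h(n) = \frac{8 \cdot 4^{n}}{9} - \frac{5 n}{3} - \frac{26}{9}.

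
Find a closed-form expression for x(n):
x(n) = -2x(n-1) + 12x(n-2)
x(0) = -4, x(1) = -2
Characteristic equation: x² + 2x - 12 = 0.
Discriminant Δ = (-2)² + 4·(12) = 52.
Roots r₁,₂ = (-2 ± √52)/2, so r₁ = -1 + \sqrt{13}, r₂ = - \sqrt{13} - 1.
General solution: x(n) = A·r₁^n + B·r₂^n.
From the initial conditions, A + B = -4 and r₁A + r₂B = -2.
Since r₁ - r₂ = √52: A = (-2 - (-4)r₂)/√52 = -2 - \frac{3 \sqrt{13}}{13}, and B = -4 - A = -2 + \frac{3 \sqrt{13}}{13}.
So x(n) = \left(-2 - \frac{3 \sqrt{13}}{13}\right)\left(-1 + \sqrt{13}\right)^n + \left(-2 + \frac{3 \sqrt{13}}{13}\right)\left(- \sqrt{13} - 1\right)^n.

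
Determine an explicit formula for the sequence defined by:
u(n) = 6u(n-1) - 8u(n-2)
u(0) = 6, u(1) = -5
Characteristic equation: x² - 6x + 8 = 0, which factors as (x - (2))(x - (4)) = 0.
Roots r₁ = 2, r₂ = 4 (distinct).
General solution: u(n) = A·(2)^n + B·(4)^n.
From u(0) = 6: A + B = 6.
From u(1) = -5: 2A + 4B = -5.
Solving: A = \frac{29}{2}, B = - \frac{17}{2}.
So u(n) = \frac{29 \cdot 2^{n}}{2} - \frac{17 \cdot 4^{n}}{2}.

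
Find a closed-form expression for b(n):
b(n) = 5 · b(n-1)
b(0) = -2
Pure geometric recurrence with ratio 5.
By induction b(n) = b(0) · (5)^n = - 2 \cdot 5^{n}.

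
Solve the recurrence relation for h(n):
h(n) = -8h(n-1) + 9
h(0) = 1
First-order linear non-homogeneous.
Homogeneous solution: h_h(n) = A·(-8)^n.
Try constant particular solution h_p = K: K = -8K + 9 ⇒ K = 1.
General: h(n) = A·(-8)^n + 1.
Apply h(0) = 1: A + 1 = 1 ⇒ A = 0.
So h(n) = 1.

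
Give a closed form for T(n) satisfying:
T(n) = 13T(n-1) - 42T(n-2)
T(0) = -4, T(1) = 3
Characteristic equation: x² - 13x + 42 = 0, which factors as (x - (6))(x - (7)) = 0.
Roots r₁ = 6, r₂ = 7 (distinct).
General solution: T(n) = A·(6)^n + B·(7)^n.
From T(0) = -4: A + B = -4.
From T(1) = 3: 6A + 7B = 3.
Solving: A = -31, B = 27.
So T(n) = - 31 \cdot 6^{n} + 27 \cdot 7^{n}.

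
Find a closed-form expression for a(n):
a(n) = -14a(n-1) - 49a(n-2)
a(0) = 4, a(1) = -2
Characteristic equation: x² + 14x + 49 = 0, which is (x - (-7))².
Repeated root r = -7.
General solution: a(n) = (A + Bn)·(-7)^n.
From a(0) = 4: A = 4.
From a(1) = -2: (A + B)·(-7) = -2 ⇒ B = - \frac{26}{7}.
So a(n) = \left(4 - \frac{26 n}{7}\right) \cdot (-7)^n.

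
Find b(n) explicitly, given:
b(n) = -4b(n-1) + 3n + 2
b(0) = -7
First-order linear with linear forcing.
Homogeneous solution: b_h(n) = A·(-4)^n.
Try particular b_p(n) = pn + q. Substituting:
  pn + q = -4(p(n-1) + q) + 3n + 2.
Matching the n-coefficient: p = -4p + 3 ⇒ p = \frac{3}{5}.
Matching constants: q = 4p - 4q + 2 ⇒ q = \frac{22}{25}.
General: b(n) = A·(-4)^n + \frac{3 n}{5} + \frac{22}{25}.
Apply b(0) = -7: A + \frac{22}{25} = -7 ⇒ A = - \frac{197}{25}.
So b(n) = - \frac{197 \left(-4\right)^{n}}{25} + \frac{3 n}{5} + \frac{22}{25}.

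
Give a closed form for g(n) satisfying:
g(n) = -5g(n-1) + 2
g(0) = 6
First-order linear non-homogeneous.
Homogeneous solution: g_h(n) = A·(-5)^n.
Try constant particular solution g_p = K: K = -5K + 2 ⇒ K = \frac{1}{3}.
General: g(n) = A·(-5)^n + \frac{1}{3}.
Apply g(0) = 6: A + \frac{1}{3} = 6 ⇒ A = \frac{17}{3}.
So g(n) = \frac{17 \left(-5\right)^{n}}{3} + \frac{1}{3}.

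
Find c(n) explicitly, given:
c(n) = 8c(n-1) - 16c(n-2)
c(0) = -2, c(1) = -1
Characteristic equation: x² - 8x + 16 = 0, which is (x - (4))².
Repeated root r = 4.
General solution: c(n) = (A + Bn)·(4)^n.
From c(0) = -2: A = -2.
From c(1) = -1: (A + B)·(4) = -1 ⇒ B = \frac{7}{4}.
So c(n) = \left(\frac{7 n}{4} - 2\right) \cdot (4)^n.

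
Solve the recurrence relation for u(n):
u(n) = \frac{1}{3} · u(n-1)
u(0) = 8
Pure geometric recurrence with ratio \frac{1}{3}.
By induction u(n) = u(0) · (\frac{1}{3})^n = 8 \cdot 3^{- n}.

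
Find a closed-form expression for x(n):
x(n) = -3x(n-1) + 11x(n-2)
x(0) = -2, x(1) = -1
Characteristic equation: x² + 3x - 11 = 0.
Discriminant Δ = (-3)² + 4·(11) = 53.
Roots r₁,₂ = (-3 ± √53)/2, so r₁ = - \frac{3}{2} + \frac{\sqrt{53}}{2}, r₂ = - \frac{\sqrt{53}}{2} - \frac{3}{2}.
General solution: x(n) = A·r₁^n + B·r₂^n.
From the initial conditions, A + B = -2 and r₁A + r₂B = -1.
Since r₁ - r₂ = √53: A = (-1 - (-2)r₂)/√53 = -1 - \frac{4 \sqrt{53}}{53}, and B = -2 - A = -1 + \frac{4 \sqrt{53}}{53}.
So x(n) = \left(-1 - \frac{4 \sqrt{53}}{53}\right)\left(- \frac{3}{2} + \frac{\sqrt{53}}{2}\right)^n + \left(-1 + \frac{4 \sqrt{53}}{53}\right)\left(- \frac{\sqrt{53}}{2} - \frac{3}{2}\right)^n.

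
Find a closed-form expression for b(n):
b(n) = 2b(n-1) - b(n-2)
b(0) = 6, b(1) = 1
Characteristic equation: x² - 2x + 1 = 0, which is (x - (1))².
Repeated root r = 1.
General solution: b(n) = (A + Bn)·(1)^n.
From b(0) = 6: A = 6.
From b(1) = 1: (A + B)·(1) = 1 ⇒ B = -5.
So b(n) = \left(6 - 5 n\right) \cdot (1)^n.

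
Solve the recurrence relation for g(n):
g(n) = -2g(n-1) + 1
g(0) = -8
First-order linear non-homogeneous.
Homogeneous solution: g_h(n) = A·(-2)^n.
Try constant particular solution g_p = K: K = -2K + 1 ⇒ K = \frac{1}{3}.
General: g(n) = A·(-2)^n + \frac{1}{3}.
Apply g(0) = -8: A + \frac{1}{3} = -8 ⇒ A = - \frac{25}{3}.
So g(n) = \frac{1}{3} - \frac{25 \left(-2\right)^{n}}{3}.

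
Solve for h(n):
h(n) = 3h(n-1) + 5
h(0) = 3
First-order linear non-homogeneous.
Homogeneous solution: h_h(n) = A·(3)^n.
Try constant particular solution h_p = K: K = 3K + 5 ⇒ K = - \frac{5}{2}.
General: h(n) = A·(3)^n - \frac{5}{2}.
Apply h(0) = 3: A - \frac{5}{2} = 3 ⇒ A = \frac{11}{2}.
So h(n) = \frac{11 \cdot 3^{n}}{2} - \frac{5}{2}.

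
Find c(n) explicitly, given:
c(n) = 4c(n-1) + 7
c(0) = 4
First-order linear non-homogeneous.
Homogeneous solution: c_h(n) = A·(4)^n.
Try constant particular solution c_p = K: K = 4K + 7 ⇒ K = - \frac{7}{3}.
General: c(n) = A·(4)^n - \frac{7}{3}.
Apply c(0) = 4: A - \frac{7}{3} = 4 ⇒ A = \frac{19}{3}.
So c(n) = \frac{19 \cdot 4^{n}}{3} - \frac{7}{3}.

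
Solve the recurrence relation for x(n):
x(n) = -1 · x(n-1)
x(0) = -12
Pure geometric recurrence with ratio -1.
By induction x(n) = x(0) · (-1)^n = - 12 \left(-1\right)^{n}.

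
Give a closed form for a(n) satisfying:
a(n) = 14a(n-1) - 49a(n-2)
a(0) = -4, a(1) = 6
Characteristic equation: x² - 14x + 49 = 0, which is (x - (7))².
Repeated root r = 7.
General solution: a(n) = (A + Bn)·(7)^n.
From a(0) = -4: A = -4.
From a(1) = 6: (A + B)·(7) = 6 ⇒ B = \frac{34}{7}.
So a(n) = \left(\frac{34 n}{7} - 4\right) \cdot (7)^n.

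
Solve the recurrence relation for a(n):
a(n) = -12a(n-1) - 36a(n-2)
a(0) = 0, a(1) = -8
Characteristic equation: x² + 12x + 36 = 0, which is (x - (-6))².
Repeated root r = -6.
General solution: a(n) = (A + Bn)·(-6)^n.
From a(0) = 0: A = 0.
From a(1) = -8: (A + B)·(-6) = -8 ⇒ B = \frac{4}{3}.
So a(n) = \left(\frac{4 n}{3}\right) \cdot (-6)^n.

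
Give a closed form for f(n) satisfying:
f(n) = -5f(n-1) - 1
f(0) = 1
First-order linear non-homogeneous.
Homogeneous solution: f_h(n) = A·(-5)^n.
Try constant particular solution f_p = K: K = -5K - 1 ⇒ K = - \frac{1}{6}.
General: f(n) = A·(-5)^n - \frac{1}{6}.
Apply f(0) = 1: A - \frac{1}{6} = 1 ⇒ A = \frac{7}{6}.
So f(n) = \frac{7 \left(-5\right)^{n}}{6} - \frac{1}{6}.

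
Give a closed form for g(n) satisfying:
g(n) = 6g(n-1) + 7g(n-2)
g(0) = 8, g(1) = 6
Characteristic equation: x² - 6x - 7 = 0, which factors as (x - (7))(x - (-1)) = 0.
Roots r₁ = 7, r₂ = -1 (distinct).
General solution: g(n) = A·(7)^n + B·(-1)^n.
From g(0) = 8: A + B = 8.
From g(1) = 6: 7A - B = 6.
Solving: A = \frac{7}{4}, B = \frac{25}{4}.
So g(n) = \frac{25 \left(-1\right)^{n}}{4} + \frac{7 \cdot 7^{n}}{4}.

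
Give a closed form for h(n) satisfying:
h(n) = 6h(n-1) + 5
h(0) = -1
First-order linear non-homogeneous.
Homogeneous solution: h_h(n) = A·(6)^n.
Try constant particular solution h_p = K: K = 6K + 5 ⇒ K = -1.
General: h(n) = A·(6)^n - 1.
Apply h(0) = -1: A - 1 = -1 ⇒ A = 0.
So h(n) = -1.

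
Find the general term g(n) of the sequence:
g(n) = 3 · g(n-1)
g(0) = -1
Pure geometric recurrence with ratio 3.
By induction g(n) = g(0) · (3)^n = - 3^{n}.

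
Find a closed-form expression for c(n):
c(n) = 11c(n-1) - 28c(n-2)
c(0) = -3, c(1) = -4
Characteristic equation: x² - 11x + 28 = 0, which factors as (x - (4))(x - (7)) = 0.
Roots r₁ = 4, r₂ = 7 (distinct).
General solution: c(n) = A·(4)^n + B·(7)^n.
From c(0) = -3: A + B = -3.
From c(1) = -4: 4A + 7B = -4.
Solving: A = - \frac{17}{3}, B = \frac{8}{3}.
So c(n) = - \frac{17 \cdot 4^{n}}{3} + \frac{8 \cdot 7^{n}}{3}.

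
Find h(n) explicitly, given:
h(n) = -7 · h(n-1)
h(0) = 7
Pure geometric recurrence with ratio -7.
By induction h(n) = h(0) · (-7)^n = 7 \left(-7\right)^{n}.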